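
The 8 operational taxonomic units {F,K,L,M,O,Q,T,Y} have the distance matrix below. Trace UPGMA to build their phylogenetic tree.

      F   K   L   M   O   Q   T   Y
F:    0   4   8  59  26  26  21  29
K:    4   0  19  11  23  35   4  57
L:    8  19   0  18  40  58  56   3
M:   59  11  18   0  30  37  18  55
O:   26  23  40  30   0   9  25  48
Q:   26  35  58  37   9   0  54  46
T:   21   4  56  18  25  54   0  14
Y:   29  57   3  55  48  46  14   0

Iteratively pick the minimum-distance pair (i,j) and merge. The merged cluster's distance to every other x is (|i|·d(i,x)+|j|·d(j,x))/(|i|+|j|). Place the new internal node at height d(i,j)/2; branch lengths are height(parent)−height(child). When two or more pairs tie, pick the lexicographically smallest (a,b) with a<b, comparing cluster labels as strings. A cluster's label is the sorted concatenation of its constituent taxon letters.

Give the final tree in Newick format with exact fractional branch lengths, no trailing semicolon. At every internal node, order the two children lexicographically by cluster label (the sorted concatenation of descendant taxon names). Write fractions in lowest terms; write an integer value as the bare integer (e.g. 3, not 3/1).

(((((F:2,K:2):17/4,T:25/4):101/12,M:44/3):4/3,(L:3/2,Y:3/2):29/2):8/3,(O:9/2,Q:9/2):85/6)

step 1: merge (L,Y) at d=3; branch lengths L→3/2, Y→3/2; new cluster LY
  updated: d(F,LY)=37/2, d(K,LY)=38, d(LY,M)=73/2, d(LY,O)=44, d(LY,Q)=52, d(LY,T)=35
step 2: merge (F,K) at d=4; branch lengths F→2, K→2; new cluster FK
  updated: d(FK,LY)=113/4, d(FK,M)=35, d(FK,O)=49/2, d(FK,Q)=61/2, d(FK,T)=25/2
step 3: merge (O,Q) at d=9; branch lengths O→9/2, Q→9/2; new cluster OQ
  updated: d(FK,OQ)=55/2, d(LY,OQ)=48, d(M,OQ)=67/2, d(OQ,T)=79/2
step 4: merge (FK,T) at d=25/2; branch lengths FK→17/4, T→25/4; new cluster FKT
  updated: d(FKT,LY)=61/2, d(FKT,M)=88/3, d(FKT,OQ)=63/2
step 5: merge (FKT,M) at d=88/3; branch lengths FKT→101/12, M→44/3; new cluster FKMT
  updated: d(FKMT,LY)=32, d(FKMT,OQ)=32
step 6: merge (FKMT,LY) at d=32; branch lengths FKMT→4/3, LY→29/2; new cluster FKLMTY
  updated: d(FKLMTY,OQ)=112/3
step 7: merge (FKLMTY,OQ) at d=112/3; branch lengths FKLMTY→8/3, OQ→85/6; new cluster FKLMOQTY
final tree: (((((F:2,K:2):17/4,T:25/4):101/12,M:44/3):4/3,(L:3/2,Y:3/2):29/2):8/3,(O:9/2,Q:9/2):85/6)
total length: 329/4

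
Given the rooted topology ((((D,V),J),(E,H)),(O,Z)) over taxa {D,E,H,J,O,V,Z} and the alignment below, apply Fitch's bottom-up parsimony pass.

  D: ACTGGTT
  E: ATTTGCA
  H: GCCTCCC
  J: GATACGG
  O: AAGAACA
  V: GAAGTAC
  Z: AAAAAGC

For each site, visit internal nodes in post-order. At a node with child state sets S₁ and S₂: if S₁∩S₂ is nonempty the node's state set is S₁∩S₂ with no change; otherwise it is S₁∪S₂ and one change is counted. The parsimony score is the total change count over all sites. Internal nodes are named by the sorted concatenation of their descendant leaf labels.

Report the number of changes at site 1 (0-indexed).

3

[col 0] DV: children D:{A}, V:{G} ∪→ {A,G}; cost 1
[col 0] DJV: children DV:{A,G}, J:{G} ∩→ {G}; cost 0
[col 0] EH: children E:{A}, H:{G} ∪→ {A,G}; cost 1
[col 0] DEHJV: children DJV:{G}, EH:{A,G} ∩→ {G}; cost 0
[col 0] OZ: children O:{A}, Z:{A} ∩→ {A}; cost 0
[col 0] DEHJOVZ: children DEHJV:{G}, OZ:{A} ∪→ {A,G}; cost 1
[col 1] DV: children D:{C}, V:{A} ∪→ {A,C}; cost 1
[col 1] DJV: children DV:{A,C}, J:{A} ∩→ {A}; cost 0
[col 1] EH: children E:{T}, H:{C} ∪→ {C,T}; cost 1
[col 1] DEHJV: children DJV:{A}, EH:{C,T} ∪→ {A,C,T}; cost 1
[col 1] OZ: children O:{A}, Z:{A} ∩→ {A}; cost 0
[col 1] DEHJOVZ: children DEHJV:{A,C,T}, OZ:{A} ∩→ {A}; cost 0
[col 2] DV: children D:{T}, V:{A} ∪→ {A,T}; cost 1
[col 2] DJV: children DV:{A,T}, J:{T} ∩→ {T}; cost 0
[col 2] EH: children E:{T}, H:{C} ∪→ {C,T}; cost 1
[col 2] DEHJV: children DJV:{T}, EH:{C,T} ∩→ {T}; cost 0
[col 2] OZ: children O:{G}, Z:{A} ∪→ {A,G}; cost 1
[col 2] DEHJOVZ: children DEHJV:{T}, OZ:{A,G} ∪→ {A,G,T}; cost 1
[col 3] DV: children D:{G}, V:{G} ∩→ {G}; cost 0
[col 3] DJV: children DV:{G}, J:{A} ∪→ {A,G}; cost 1
[col 3] EH: children E:{T}, H:{T} ∩→ {T}; cost 0
[col 3] DEHJV: children DJV:{A,G}, EH:{T} ∪→ {A,G,T}; cost 1
[col 3] OZ: children O:{A}, Z:{A} ∩→ {A}; cost 0
[col 3] DEHJOVZ: children DEHJV:{A,G,T}, OZ:{A} ∩→ {A}; cost 0
[col 4] DV: children D:{G}, V:{T} ∪→ {G,T}; cost 1
[col 4] DJV: children DV:{G,T}, J:{C} ∪→ {C,G,T}; cost 1
[col 4] EH: children E:{G}, H:{C} ∪→ {C,G}; cost 1
[col 4] DEHJV: children DJV:{C,G,T}, EH:{C,G} ∩→ {C,G}; cost 0
[col 4] OZ: children O:{A}, Z:{A} ∩→ {A}; cost 0
[col 4] DEHJOVZ: children DEHJV:{C,G}, OZ:{A} ∪→ {A,C,G}; cost 1
[col 5] DV: children D:{T}, V:{A} ∪→ {A,T}; cost 1
[col 5] DJV: children DV:{A,T}, J:{G} ∪→ {A,G,T}; cost 1
[col 5] EH: children E:{C}, H:{C} ∩→ {C}; cost 0
[col 5] DEHJV: children DJV:{A,G,T}, EH:{C} ∪→ {A,C,G,T}; cost 1
[col 5] OZ: children O:{C}, Z:{G} ∪→ {C,G}; cost 1
[col 5] DEHJOVZ: children DEHJV:{A,C,G,T}, OZ:{C,G} ∩→ {C,G}; cost 0
[col 6] DV: children D:{T}, V:{C} ∪→ {C,T}; cost 1
[col 6] DJV: children DV:{C,T}, J:{G} ∪→ {C,G,T}; cost 1
[col 6] EH: children E:{A}, H:{C} ∪→ {A,C}; cost 1
[col 6] DEHJV: children DJV:{C,G,T}, EH:{A,C} ∩→ {C}; cost 0
[col 6] OZ: children O:{A}, Z:{C} ∪→ {A,C}; cost 1
[col 6] DEHJOVZ: children DEHJV:{C}, OZ:{A,C} ∩→ {C}; cost 0
per-site changes: [3, 3, 4, 2, 4, 4, 4]; total = 24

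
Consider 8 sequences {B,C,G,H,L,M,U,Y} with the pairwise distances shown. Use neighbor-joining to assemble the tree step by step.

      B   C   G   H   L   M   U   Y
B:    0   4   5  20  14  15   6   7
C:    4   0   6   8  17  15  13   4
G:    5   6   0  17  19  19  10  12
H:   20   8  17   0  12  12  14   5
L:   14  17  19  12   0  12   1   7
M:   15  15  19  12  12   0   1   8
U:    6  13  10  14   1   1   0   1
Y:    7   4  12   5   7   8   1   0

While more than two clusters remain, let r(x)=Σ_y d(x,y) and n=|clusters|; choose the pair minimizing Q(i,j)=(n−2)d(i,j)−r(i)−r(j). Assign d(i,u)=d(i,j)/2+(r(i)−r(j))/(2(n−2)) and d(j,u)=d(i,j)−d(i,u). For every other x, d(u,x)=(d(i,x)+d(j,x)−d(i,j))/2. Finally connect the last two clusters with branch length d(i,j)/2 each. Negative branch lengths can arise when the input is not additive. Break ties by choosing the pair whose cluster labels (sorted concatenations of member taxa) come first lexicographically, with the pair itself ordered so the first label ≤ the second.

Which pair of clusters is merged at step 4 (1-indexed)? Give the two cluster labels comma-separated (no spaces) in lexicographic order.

L,MU

1. join B+G (d=5, Q=-129) ⇒ BG; edges |B|=13/12, |G|=47/12
  updated: d(BG,C)=5/2, d(BG,H)=16, d(BG,L)=14, d(BG,M)=29/2, d(BG,U)=11/2, d(BG,Y)=7
2. join BG+C (d=5/2, Q=-213/2) ⇒ BCG; edges |BG|=5/4, |C|=5/4
  updated: d(BCG,H)=43/4, d(BCG,L)=57/4, d(BCG,M)=27/2, d(BCG,U)=8, d(BCG,Y)=17/4
3. join M+U (d=1, Q=-135/2) ⇒ MU; edges |M|=51/16, |U|=-35/16
  updated: d(BCG,MU)=41/4, d(H,MU)=25/2, d(L,MU)=6, d(MU,Y)=4
4. join L+MU (d=6, Q=-54) ⇒ LMU; edges |L|=49/12, |MU|=23/12
  updated: d(BCG,LMU)=37/4, d(H,LMU)=37/4, d(LMU,Y)=5/2
5. join BCG+H (d=43/4, Q=-111/4) ⇒ BCGH; edges |BCG|=83/16, |H|=89/16
  updated: d(BCGH,LMU)=31/8, d(BCGH,Y)=-3/4
6. join BCGH+LMU (d=31/8, Q=-45/8) ⇒ BCGHLMU; edges |BCGH|=5/16, |LMU|=57/16
  updated: d(BCGHLMU,Y)=-17/16
7. join BCGHLMU+Y (d=-17/16) ⇒ BCGHLMUY; edges |BCGHLMU|=-17/32, |Y|=-17/32
final tree: (((((B:13/12,G:47/12):5/4,C:5/4):83/16,H:89/16):5/16,(L:49/12,(M:51/16,U:-35/16):23/12):57/16):-17/32,Y:-17/32)
total length: 449/16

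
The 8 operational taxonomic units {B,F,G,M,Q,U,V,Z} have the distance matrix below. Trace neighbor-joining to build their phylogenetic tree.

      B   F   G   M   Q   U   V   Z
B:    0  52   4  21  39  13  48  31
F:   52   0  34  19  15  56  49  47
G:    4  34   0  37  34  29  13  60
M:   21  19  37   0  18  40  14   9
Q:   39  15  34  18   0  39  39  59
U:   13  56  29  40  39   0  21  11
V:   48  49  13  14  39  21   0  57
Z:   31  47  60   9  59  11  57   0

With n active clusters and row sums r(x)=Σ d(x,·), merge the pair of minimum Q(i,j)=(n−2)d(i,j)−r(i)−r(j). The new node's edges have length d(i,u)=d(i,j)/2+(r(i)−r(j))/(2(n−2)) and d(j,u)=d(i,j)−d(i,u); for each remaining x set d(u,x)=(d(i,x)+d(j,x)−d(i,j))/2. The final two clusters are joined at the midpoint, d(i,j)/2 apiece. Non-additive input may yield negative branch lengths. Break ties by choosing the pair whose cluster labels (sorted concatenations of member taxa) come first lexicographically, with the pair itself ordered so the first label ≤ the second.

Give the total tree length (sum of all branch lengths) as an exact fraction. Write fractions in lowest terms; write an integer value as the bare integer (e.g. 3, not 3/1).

1451/16

step 1: merge (F,Q) at d=15, Q=-425; branch lengths F→119/12, Q→61/12; new cluster FQ
  updated: d(B,FQ)=38, d(FQ,G)=53/2, d(FQ,M)=11, d(FQ,U)=40, d(FQ,V)=73/2, d(FQ,Z)=91/2
step 2: merge (U,Z) at d=11, Q=-625/2; branch lengths U→-9/20, Z→229/20; new cluster UZ
  updated: d(B,UZ)=33/2, d(FQ,UZ)=149/4, d(G,UZ)=39, d(M,UZ)=19, d(UZ,V)=67/2
step 3: merge (B,G) at d=4, Q=-231; branch lengths B→3, G→1; new cluster BG
  updated: d(BG,FQ)=121/4, d(BG,M)=27, d(BG,UZ)=103/4, d(BG,V)=57/2
step 4: merge (FQ,M) at d=11, Q=-153; branch lengths FQ→77/6, M→-11/6; new cluster FMQ
  updated: d(BG,FMQ)=185/8, d(FMQ,UZ)=181/8, d(FMQ,V)=79/4
step 5: merge (BG,UZ) at d=103/4, Q=-431/4; branch lengths BG→47/4, UZ→14; new cluster BGUZ
  updated: d(BGUZ,FMQ)=10, d(BGUZ,V)=145/8
step 6: merge (BGUZ,FMQ) at d=10, Q=-383/8; branch lengths BGUZ→67/16, FMQ→93/16; new cluster BFGMQUZ
  updated: d(BFGMQUZ,V)=223/16
step 7: merge (BFGMQUZ,V) at d=223/16; branch lengths BFGMQUZ→223/32, V→223/32; new cluster BFGMQUVZ
final tree: ((((B:3,G:1):47/4,(U:-9/20,Z:229/20):14):67/16,((F:119/12,Q:61/12):77/6,M:-11/6):93/16):223/32,V:223/32)
total length: 1451/16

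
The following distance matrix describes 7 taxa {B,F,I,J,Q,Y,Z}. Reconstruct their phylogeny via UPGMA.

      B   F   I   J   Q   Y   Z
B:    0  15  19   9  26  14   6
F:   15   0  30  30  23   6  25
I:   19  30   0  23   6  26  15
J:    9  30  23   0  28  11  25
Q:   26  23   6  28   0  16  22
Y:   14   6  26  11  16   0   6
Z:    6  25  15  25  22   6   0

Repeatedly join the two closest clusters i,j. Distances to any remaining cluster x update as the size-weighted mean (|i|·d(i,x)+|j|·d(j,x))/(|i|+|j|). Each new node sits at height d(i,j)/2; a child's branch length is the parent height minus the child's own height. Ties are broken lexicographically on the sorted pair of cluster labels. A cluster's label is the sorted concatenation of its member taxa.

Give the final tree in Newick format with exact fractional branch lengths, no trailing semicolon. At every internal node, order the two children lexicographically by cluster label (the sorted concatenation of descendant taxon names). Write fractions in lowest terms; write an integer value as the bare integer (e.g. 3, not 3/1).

iteration 1: select B,Z (d=6); attach at lengths (3, 3); label the merged cluster BZ
  updated: d(BZ,F)=20, d(BZ,I)=17, d(BZ,J)=17, d(BZ,Q)=24, d(BZ,Y)=10
iteration 2: select F,Y (d=6); attach at lengths (3, 3); label the merged cluster FY
  updated: d(BZ,FY)=15, d(FY,I)=28, d(FY,J)=41/2, d(FY,Q)=39/2
iteration 3: select I,Q (d=6); attach at lengths (3, 3); label the merged cluster IQ
  updated: d(BZ,IQ)=41/2, d(FY,IQ)=95/4, d(IQ,J)=51/2
iteration 4: select BZ,FY (d=15); attach at lengths (9/2, 9/2); label the merged cluster BFYZ
  updated: d(BFYZ,IQ)=177/8, d(BFYZ,J)=75/4
iteration 5: select BFYZ,J (d=75/4); attach at lengths (15/8, 75/8); label the merged cluster BFJYZ
  updated: d(BFJYZ,IQ)=114/5
iteration 6: select BFJYZ,IQ (d=114/5); attach at lengths (81/40, 42/5); label the merged cluster BFIJQYZ
final tree: ((((B:3,Z:3):9/2,(F:3,Y:3):9/2):15/8,J:75/8):81/40,(I:3,Q:3):42/5)
total length: 1947/40

((((B:3,Z:3):9/2,(F:3,Y:3):9/2):15/8,J:75/8):81/40,(I:3,Q:3):42/5)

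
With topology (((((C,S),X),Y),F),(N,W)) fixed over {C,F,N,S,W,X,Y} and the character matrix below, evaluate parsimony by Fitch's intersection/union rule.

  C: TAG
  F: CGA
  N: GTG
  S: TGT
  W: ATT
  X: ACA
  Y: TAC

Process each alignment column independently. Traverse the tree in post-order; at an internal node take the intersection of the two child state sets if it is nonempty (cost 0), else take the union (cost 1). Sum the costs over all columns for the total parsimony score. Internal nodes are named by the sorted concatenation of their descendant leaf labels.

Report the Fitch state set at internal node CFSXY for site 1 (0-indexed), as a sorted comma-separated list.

CS@0: {T} ∩ {T} = {T} (intersection, +0)
CSX@0: {T} ∪ {A} = {A,T} (union, +1)
CSXY@0: {A,T} ∩ {T} = {T} (intersection, +0)
CFSXY@0: {T} ∪ {C} = {C,T} (union, +1)
NW@0: {G} ∪ {A} = {A,G} (union, +1)
CFNSWXY@0: {C,T} ∪ {A,G} = {A,C,G,T} (union, +1)
CS@1: {A} ∪ {G} = {A,G} (union, +1)
CSX@1: {A,G} ∪ {C} = {A,C,G} (union, +1)
CSXY@1: {A,C,G} ∩ {A} = {A} (intersection, +0)
CFSXY@1: {A} ∪ {G} = {A,G} (union, +1)
NW@1: {T} ∩ {T} = {T} (intersection, +0)
CFNSWXY@1: {A,G} ∪ {T} = {A,G,T} (union, +1)
CS@2: {G} ∪ {T} = {G,T} (union, +1)
CSX@2: {G,T} ∪ {A} = {A,G,T} (union, +1)
CSXY@2: {A,G,T} ∪ {C} = {A,C,G,T} (union, +1)
CFSXY@2: {A,C,G,T} ∩ {A} = {A} (intersection, +0)
NW@2: {G} ∪ {T} = {G,T} (union, +1)
CFNSWXY@2: {A} ∪ {G,T} = {A,G,T} (union, +1)
per-site changes: [4, 4, 5]; total = 13

A,G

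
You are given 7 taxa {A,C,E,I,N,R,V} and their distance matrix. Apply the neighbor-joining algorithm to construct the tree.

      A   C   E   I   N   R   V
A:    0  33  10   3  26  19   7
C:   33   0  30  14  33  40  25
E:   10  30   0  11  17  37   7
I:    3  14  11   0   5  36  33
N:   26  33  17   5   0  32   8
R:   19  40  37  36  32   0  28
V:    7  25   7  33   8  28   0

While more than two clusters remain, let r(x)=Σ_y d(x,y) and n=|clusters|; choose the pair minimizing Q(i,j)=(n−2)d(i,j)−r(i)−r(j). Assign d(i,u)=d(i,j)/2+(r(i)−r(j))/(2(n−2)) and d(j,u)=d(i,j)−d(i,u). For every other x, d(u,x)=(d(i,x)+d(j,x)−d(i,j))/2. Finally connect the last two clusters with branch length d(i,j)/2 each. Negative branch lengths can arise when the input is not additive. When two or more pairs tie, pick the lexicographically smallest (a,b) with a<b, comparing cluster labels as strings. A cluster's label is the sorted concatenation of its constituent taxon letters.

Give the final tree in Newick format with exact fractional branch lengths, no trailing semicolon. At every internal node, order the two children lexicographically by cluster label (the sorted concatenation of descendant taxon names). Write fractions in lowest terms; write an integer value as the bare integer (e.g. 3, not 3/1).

step 1: merge (C,I) at d=14, Q=-207; branch lengths C→143/10, I→-3/10; new cluster CI
  updated: d(A,CI)=11, d(CI,E)=27/2, d(CI,N)=12, d(CI,R)=31, d(CI,V)=22
step 2: merge (A,R) at d=19, Q=-144; branch lengths A→1/4, R→75/4; new cluster AR
  updated: d(AR,CI)=23/2, d(AR,E)=14, d(AR,N)=39/2, d(AR,V)=8
step 3: merge (CI,N) at d=12, Q=-159/2; branch lengths CI→77/12, N→67/12; new cluster CIN
  updated: d(AR,CIN)=19/2, d(CIN,E)=37/4, d(CIN,V)=9
step 4: merge (AR,CIN) at d=19/2, Q=-161/4; branch lengths AR→91/16, CIN→61/16; new cluster ACINR
  updated: d(ACINR,E)=55/8, d(ACINR,V)=15/4
step 5: merge (ACINR,E) at d=55/8, Q=-141/8; branch lengths ACINR→29/16, E→81/16; new cluster ACEINR
  updated: d(ACEINR,V)=31/16
step 6: merge (ACEINR,V) at d=31/16; branch lengths ACEINR→31/32, V→31/32; new cluster ACEINRV
final tree: ((((A:1/4,R:75/4):91/16,((C:143/10,I:-3/10):77/12,N:67/12):61/16):29/16,E:81/16):31/32,V:31/32)
total length: 1013/16

((((A:1/4,R:75/4):91/16,((C:143/10,I:-3/10):77/12,N:67/12):61/16):29/16,E:81/16):31/32,V:31/32)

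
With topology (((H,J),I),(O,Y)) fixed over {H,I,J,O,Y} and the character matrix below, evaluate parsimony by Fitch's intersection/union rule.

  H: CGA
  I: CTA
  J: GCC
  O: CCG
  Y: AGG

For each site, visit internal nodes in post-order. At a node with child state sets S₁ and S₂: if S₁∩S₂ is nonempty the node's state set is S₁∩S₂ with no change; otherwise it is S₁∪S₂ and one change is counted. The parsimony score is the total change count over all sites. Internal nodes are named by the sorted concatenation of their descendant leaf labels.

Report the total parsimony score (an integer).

7

HJ@0: {C} ∪ {G} = {C,G} (union, +1)
HIJ@0: {C,G} ∩ {C} = {C} (intersection, +0)
OY@0: {C} ∪ {A} = {A,C} (union, +1)
HIJOY@0: {C} ∩ {A,C} = {C} (intersection, +0)
HJ@1: {G} ∪ {C} = {C,G} (union, +1)
HIJ@1: {C,G} ∪ {T} = {C,G,T} (union, +1)
OY@1: {C} ∪ {G} = {C,G} (union, +1)
HIJOY@1: {C,G,T} ∩ {C,G} = {C,G} (intersection, +0)
HJ@2: {A} ∪ {C} = {A,C} (union, +1)
HIJ@2: {A,C} ∩ {A} = {A} (intersection, +0)
OY@2: {G} ∩ {G} = {G} (intersection, +0)
HIJOY@2: {A} ∪ {G} = {A,G} (union, +1)
per-site changes: [2, 3, 2]; total = 7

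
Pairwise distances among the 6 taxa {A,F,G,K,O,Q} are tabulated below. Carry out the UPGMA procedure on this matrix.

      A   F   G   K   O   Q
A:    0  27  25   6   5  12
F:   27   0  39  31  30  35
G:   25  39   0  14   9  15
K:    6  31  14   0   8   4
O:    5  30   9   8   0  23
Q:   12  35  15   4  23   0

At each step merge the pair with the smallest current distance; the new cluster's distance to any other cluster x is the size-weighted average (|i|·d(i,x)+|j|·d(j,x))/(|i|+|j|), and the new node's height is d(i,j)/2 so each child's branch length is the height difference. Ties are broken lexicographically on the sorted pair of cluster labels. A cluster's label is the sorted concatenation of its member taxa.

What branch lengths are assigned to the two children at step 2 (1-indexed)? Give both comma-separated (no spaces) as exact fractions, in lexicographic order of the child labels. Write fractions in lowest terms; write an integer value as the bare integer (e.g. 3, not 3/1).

5/2,5/2

step 1: merge (K,Q) at d=4; branch lengths K→2, Q→2; new cluster KQ
  updated: d(A,KQ)=9, d(F,KQ)=33, d(G,KQ)=29/2, d(KQ,O)=31/2
step 2: merge (A,O) at d=5; branch lengths A→5/2, O→5/2; new cluster AO
  updated: d(AO,F)=57/2, d(AO,G)=17, d(AO,KQ)=49/4
step 3: merge (AO,KQ) at d=49/4; branch lengths AO→29/8, KQ→33/8; new cluster AKOQ
  updated: d(AKOQ,F)=123/4, d(AKOQ,G)=63/4
step 4: merge (AKOQ,G) at d=63/4; branch lengths AKOQ→7/4, G→63/8; new cluster AGKOQ
  updated: d(AGKOQ,F)=162/5
step 5: merge (AGKOQ,F) at d=162/5; branch lengths AGKOQ→333/40, F→81/5; new cluster AFGKOQ
final tree: ((((A:5/2,O:5/2):29/8,(K:2,Q:2):33/8):7/4,G:63/8):333/40,F:81/5)
total length: 509/10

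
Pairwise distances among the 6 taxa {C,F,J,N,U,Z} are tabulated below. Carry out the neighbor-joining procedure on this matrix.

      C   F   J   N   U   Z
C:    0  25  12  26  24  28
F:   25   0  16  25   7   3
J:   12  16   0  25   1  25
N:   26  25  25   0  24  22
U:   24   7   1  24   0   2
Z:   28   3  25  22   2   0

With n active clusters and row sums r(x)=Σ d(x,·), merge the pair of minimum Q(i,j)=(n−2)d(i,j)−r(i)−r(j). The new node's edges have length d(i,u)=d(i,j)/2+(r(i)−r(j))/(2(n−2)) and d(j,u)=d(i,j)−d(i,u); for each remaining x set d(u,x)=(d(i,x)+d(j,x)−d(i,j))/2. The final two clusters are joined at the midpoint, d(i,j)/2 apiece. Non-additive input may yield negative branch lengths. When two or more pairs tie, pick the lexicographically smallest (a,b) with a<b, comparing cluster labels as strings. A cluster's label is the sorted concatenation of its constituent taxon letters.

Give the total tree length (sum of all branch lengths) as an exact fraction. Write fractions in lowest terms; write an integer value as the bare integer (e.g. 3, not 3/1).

347/8

step 1: merge (C,J) at d=12, Q=-146; branch lengths C→21/2, J→3/2; new cluster CJ
  updated: d(CJ,F)=29/2, d(CJ,N)=39/2, d(CJ,U)=13/2, d(CJ,Z)=41/2
step 2: merge (CJ,N) at d=39/2, Q=-93; branch lengths CJ→29/6, N→44/3; new cluster CJN
  updated: d(CJN,F)=10, d(CJN,U)=11/2, d(CJN,Z)=23/2
step 3: merge (CJN,U) at d=11/2, Q=-61/2; branch lengths CJN→47/8, U→-3/8; new cluster CJNU
  updated: d(CJNU,F)=23/4, d(CJNU,Z)=4
step 4: merge (CJNU,F) at d=23/4, Q=-51/4; branch lengths CJNU→27/8, F→19/8; new cluster CFJNU
  updated: d(CFJNU,Z)=5/8
step 5: merge (CFJNU,Z) at d=5/8; branch lengths CFJNU→5/16, Z→5/16; new cluster CFJNUZ
final tree: (((((C:21/2,J:3/2):29/6,N:44/3):47/8,U:-3/8):27/8,F:19/8):5/16,Z:5/16)
total length: 347/8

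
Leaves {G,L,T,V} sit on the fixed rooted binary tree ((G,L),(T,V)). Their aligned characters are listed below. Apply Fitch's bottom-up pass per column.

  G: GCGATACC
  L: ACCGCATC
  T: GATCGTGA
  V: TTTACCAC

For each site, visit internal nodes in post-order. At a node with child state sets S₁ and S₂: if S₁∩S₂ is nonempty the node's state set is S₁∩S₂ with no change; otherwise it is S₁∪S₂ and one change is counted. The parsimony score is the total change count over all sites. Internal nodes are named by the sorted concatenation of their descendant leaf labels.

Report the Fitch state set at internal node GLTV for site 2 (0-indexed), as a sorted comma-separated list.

C,G,T

GL@0: {G} ∪ {A} = {A,G} (union, +1)
TV@0: {G} ∪ {T} = {G,T} (union, +1)
GLTV@0: {A,G} ∩ {G,T} = {G} (intersection, +0)
GL@1: {C} ∩ {C} = {C} (intersection, +0)
TV@1: {A} ∪ {T} = {A,T} (union, +1)
GLTV@1: {C} ∪ {A,T} = {A,C,T} (union, +1)
GL@2: {G} ∪ {C} = {C,G} (union, +1)
TV@2: {T} ∩ {T} = {T} (intersection, +0)
GLTV@2: {C,G} ∪ {T} = {C,G,T} (union, +1)
GL@3: {A} ∪ {G} = {A,G} (union, +1)
TV@3: {C} ∪ {A} = {A,C} (union, +1)
GLTV@3: {A,G} ∩ {A,C} = {A} (intersection, +0)
GL@4: {T} ∪ {C} = {C,T} (union, +1)
TV@4: {G} ∪ {C} = {C,G} (union, +1)
GLTV@4: {C,T} ∩ {C,G} = {C} (intersection, +0)
GL@5: {A} ∩ {A} = {A} (intersection, +0)
TV@5: {T} ∪ {C} = {C,T} (union, +1)
GLTV@5: {A} ∪ {C,T} = {A,C,T} (union, +1)
GL@6: {C} ∪ {T} = {C,T} (union, +1)
TV@6: {G} ∪ {A} = {A,G} (union, +1)
GLTV@6: {C,T} ∪ {A,G} = {A,C,G,T} (union, +1)
GL@7: {C} ∩ {C} = {C} (intersection, +0)
TV@7: {A} ∪ {C} = {A,C} (union, +1)
GLTV@7: {C} ∩ {A,C} = {C} (intersection, +0)
per-site changes: [2, 2, 2, 2, 2, 2, 3, 1]; total = 16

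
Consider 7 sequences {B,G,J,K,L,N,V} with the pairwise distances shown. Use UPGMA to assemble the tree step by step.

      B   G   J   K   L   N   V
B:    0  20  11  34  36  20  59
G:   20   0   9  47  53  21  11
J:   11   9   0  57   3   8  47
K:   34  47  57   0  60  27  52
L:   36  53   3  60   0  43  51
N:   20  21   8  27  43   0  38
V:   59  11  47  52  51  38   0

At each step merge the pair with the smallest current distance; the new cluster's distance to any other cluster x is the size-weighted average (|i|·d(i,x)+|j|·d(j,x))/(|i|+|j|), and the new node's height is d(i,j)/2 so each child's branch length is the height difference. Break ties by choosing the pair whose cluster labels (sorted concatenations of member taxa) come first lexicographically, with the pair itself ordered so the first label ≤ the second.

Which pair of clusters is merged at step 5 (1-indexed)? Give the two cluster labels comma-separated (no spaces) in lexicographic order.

BJLN,GV

step 1: merge (J,L) at d=3; branch lengths J→3/2, L→3/2; new cluster JL
  updated: d(B,JL)=47/2, d(G,JL)=31, d(JL,K)=117/2, d(JL,N)=51/2, d(JL,V)=49
step 2: merge (G,V) at d=11; branch lengths G→11/2, V→11/2; new cluster GV
  updated: d(B,GV)=79/2, d(GV,JL)=40, d(GV,K)=99/2, d(GV,N)=59/2
step 3: merge (B,N) at d=20; branch lengths B→10, N→10; new cluster BN
  updated: d(BN,GV)=69/2, d(BN,JL)=49/2, d(BN,K)=61/2
step 4: merge (BN,JL) at d=49/2; branch lengths BN→9/4, JL→43/4; new cluster BJLN
  updated: d(BJLN,GV)=149/4, d(BJLN,K)=89/2
step 5: merge (BJLN,GV) at d=149/4; branch lengths BJLN→51/8, GV→105/8; new cluster BGJLNV
  updated: d(BGJLNV,K)=277/6
step 6: merge (BGJLNV,K) at d=277/6; branch lengths BGJLNV→107/24, K→277/12; new cluster BGJKLNV
final tree: ((((B:10,N:10):9/4,(J:3/2,L:3/2):43/4):51/8,(G:11/2,V:11/2):105/8):107/24,K:277/12)
total length: 2257/24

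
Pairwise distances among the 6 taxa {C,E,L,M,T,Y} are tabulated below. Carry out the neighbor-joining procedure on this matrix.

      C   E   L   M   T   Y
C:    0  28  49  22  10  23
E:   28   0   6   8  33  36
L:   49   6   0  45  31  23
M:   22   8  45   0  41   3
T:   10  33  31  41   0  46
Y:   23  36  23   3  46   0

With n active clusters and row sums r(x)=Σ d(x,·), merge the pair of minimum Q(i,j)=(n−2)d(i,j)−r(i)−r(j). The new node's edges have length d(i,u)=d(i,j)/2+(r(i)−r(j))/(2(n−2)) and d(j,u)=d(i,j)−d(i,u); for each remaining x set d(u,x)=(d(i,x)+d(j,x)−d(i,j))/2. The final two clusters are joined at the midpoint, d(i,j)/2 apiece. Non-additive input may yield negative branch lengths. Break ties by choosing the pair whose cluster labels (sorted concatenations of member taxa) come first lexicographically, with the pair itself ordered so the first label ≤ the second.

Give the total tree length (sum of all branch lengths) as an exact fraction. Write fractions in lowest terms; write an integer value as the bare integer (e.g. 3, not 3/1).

step 1: merge (C,T) at d=10, Q=-253; branch lengths C→11/8, T→69/8; new cluster CT
  updated: d(CT,E)=51/2, d(CT,L)=35, d(CT,M)=53/2, d(CT,Y)=59/2
step 2: merge (E,L) at d=6, Q=-333/2; branch lengths E→-31/12, L→103/12; new cluster EL
  updated: d(CT,EL)=109/4, d(EL,M)=47/2, d(EL,Y)=53/2
step 3: merge (CT,EL) at d=109/4, Q=-106; branch lengths CT→121/8, EL→97/8; new cluster CELT
  updated: d(CELT,M)=91/8, d(CELT,Y)=115/8
step 4: merge (CELT,M) at d=91/8, Q=-115/4; branch lengths CELT→91/8, M→0; new cluster CELMT
  updated: d(CELMT,Y)=3
step 5: merge (CELMT,Y) at d=3; branch lengths CELMT→3/2, Y→3/2; new cluster CELMTY
final tree: ((((C:11/8,T:69/8):121/8,(E:-31/12,L:103/12):97/8):91/8,M:0):3/2,Y:3/2)
total length: 461/8

461/8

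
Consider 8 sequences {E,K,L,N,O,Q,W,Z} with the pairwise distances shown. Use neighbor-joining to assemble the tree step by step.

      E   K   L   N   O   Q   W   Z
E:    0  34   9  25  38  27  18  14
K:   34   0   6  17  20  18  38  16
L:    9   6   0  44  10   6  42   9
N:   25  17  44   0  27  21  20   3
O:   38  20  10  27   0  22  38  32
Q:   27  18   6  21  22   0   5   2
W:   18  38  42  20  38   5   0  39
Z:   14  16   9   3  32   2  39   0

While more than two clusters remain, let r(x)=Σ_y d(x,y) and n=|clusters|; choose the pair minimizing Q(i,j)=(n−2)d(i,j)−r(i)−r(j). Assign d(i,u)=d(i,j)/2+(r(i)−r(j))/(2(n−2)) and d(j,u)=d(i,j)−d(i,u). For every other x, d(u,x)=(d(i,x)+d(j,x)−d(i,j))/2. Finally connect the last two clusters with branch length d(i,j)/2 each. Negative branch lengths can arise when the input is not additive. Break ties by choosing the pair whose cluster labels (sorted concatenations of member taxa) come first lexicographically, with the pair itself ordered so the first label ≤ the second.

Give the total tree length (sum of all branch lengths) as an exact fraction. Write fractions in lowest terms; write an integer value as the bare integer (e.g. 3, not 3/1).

iteration 1: select Q,W (d=5, Q=-271); attach at lengths (-23/4, 43/4); label the merged cluster QW
  updated: d(E,QW)=20, d(K,QW)=51/2, d(L,QW)=43/2, d(N,QW)=18, d(O,QW)=55/2, d(QW,Z)=18
iteration 2: select N,Z (d=3, Q=-211); attach at lengths (57/10, -27/10); label the merged cluster NZ
  updated: d(E,NZ)=18, d(K,NZ)=15, d(L,NZ)=25, d(NZ,O)=28, d(NZ,QW)=33/2
iteration 3: select L,O (d=10, Q=-155); attach at lengths (-3/2, 23/2); label the merged cluster LO
  updated: d(E,LO)=37/2, d(K,LO)=8, d(LO,NZ)=43/2, d(LO,QW)=39/2
iteration 4: select K,LO (d=8, Q=-126); attach at lengths (13/2, 3/2); label the merged cluster KLO
  updated: d(E,KLO)=89/4, d(KLO,NZ)=57/4, d(KLO,QW)=37/2
iteration 5: select E,QW (d=20, Q=-301/4); attach at lengths (181/16, 139/16); label the merged cluster EQW
  updated: d(EQW,KLO)=83/8, d(EQW,NZ)=29/4
iteration 6: select EQW,KLO (d=83/8, Q=-255/8); attach at lengths (27/16, 139/16); label the merged cluster EKLOQW
  updated: d(EKLOQW,NZ)=89/16
iteration 7: select EKLOQW,NZ (d=89/16); attach at lengths (89/32, 89/32); label the merged cluster EKLNOQWZ
final tree: (((E:181/16,(Q:-23/4,W:43/4):139/16):27/16,(K:13/2,(L:-3/2,O:23/2):3/2):139/16):89/32,(N:57/10,Z:-27/10):89/32)
total length: 991/16

991/16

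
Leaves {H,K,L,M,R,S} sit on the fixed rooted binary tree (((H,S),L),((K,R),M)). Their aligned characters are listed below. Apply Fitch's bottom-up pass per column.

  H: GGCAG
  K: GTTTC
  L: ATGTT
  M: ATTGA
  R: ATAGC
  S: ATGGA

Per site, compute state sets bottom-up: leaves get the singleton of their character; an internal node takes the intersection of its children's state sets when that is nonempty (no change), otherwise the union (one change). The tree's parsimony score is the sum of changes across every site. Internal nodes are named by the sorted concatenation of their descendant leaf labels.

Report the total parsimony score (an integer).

site 0, node HS: H={G} ∪ S={A} → {A,G} (+1)
site 0, node HLS: HS={A,G} ∩ L={A} → {A} (+0)
site 0, node KR: K={G} ∪ R={A} → {A,G} (+1)
site 0, node KMR: KR={A,G} ∩ M={A} → {A} (+0)
site 0, node HKLMRS: HLS={A} ∩ KMR={A} → {A} (+0)
site 1, node HS: H={G} ∪ S={T} → {G,T} (+1)
site 1, node HLS: HS={G,T} ∩ L={T} → {T} (+0)
site 1, node KR: K={T} ∩ R={T} → {T} (+0)
site 1, node KMR: KR={T} ∩ M={T} → {T} (+0)
site 1, node HKLMRS: HLS={T} ∩ KMR={T} → {T} (+0)
site 2, node HS: H={C} ∪ S={G} → {C,G} (+1)
site 2, node HLS: HS={C,G} ∩ L={G} → {G} (+0)
site 2, node KR: K={T} ∪ R={A} → {A,T} (+1)
site 2, node KMR: KR={A,T} ∩ M={T} → {T} (+0)
site 2, node HKLMRS: HLS={G} ∪ KMR={T} → {G,T} (+1)
site 3, node HS: H={A} ∪ S={G} → {A,G} (+1)
site 3, node HLS: HS={A,G} ∪ L={T} → {A,G,T} (+1)
site 3, node KR: K={T} ∪ R={G} → {G,T} (+1)
site 3, node KMR: KR={G,T} ∩ M={G} → {G} (+0)
site 3, node HKLMRS: HLS={A,G,T} ∩ KMR={G} → {G} (+0)
site 4, node HS: H={G} ∪ S={A} → {A,G} (+1)
site 4, node HLS: HS={A,G} ∪ L={T} → {A,G,T} (+1)
site 4, node KR: K={C} ∩ R={C} → {C} (+0)
site 4, node KMR: KR={C} ∪ M={A} → {A,C} (+1)
site 4, node HKLMRS: HLS={A,G,T} ∩ KMR={A,C} → {A} (+0)
per-site changes: [2, 1, 3, 3, 3]; total = 12

12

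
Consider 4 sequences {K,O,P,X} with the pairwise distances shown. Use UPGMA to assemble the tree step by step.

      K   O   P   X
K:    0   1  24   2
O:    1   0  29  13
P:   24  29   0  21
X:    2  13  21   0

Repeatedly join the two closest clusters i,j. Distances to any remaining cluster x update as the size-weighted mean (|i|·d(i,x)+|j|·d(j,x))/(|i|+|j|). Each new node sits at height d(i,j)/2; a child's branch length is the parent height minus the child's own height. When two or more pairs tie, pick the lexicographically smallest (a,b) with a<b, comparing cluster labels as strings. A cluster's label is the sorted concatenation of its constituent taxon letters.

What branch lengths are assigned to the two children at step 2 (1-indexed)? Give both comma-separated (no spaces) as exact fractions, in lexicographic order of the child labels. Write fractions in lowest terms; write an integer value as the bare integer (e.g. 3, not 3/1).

13/4,15/4

iteration 1: select K,O (d=1); attach at lengths (1/2, 1/2); label the merged cluster KO
  updated: d(KO,P)=53/2, d(KO,X)=15/2
iteration 2: select KO,X (d=15/2); attach at lengths (13/4, 15/4); label the merged cluster KOX
  updated: d(KOX,P)=74/3
iteration 3: select KOX,P (d=74/3); attach at lengths (103/12, 37/3); label the merged cluster KOPX
final tree: (((K:1/2,O:1/2):13/4,X:15/4):103/12,P:37/3)
total length: 347/12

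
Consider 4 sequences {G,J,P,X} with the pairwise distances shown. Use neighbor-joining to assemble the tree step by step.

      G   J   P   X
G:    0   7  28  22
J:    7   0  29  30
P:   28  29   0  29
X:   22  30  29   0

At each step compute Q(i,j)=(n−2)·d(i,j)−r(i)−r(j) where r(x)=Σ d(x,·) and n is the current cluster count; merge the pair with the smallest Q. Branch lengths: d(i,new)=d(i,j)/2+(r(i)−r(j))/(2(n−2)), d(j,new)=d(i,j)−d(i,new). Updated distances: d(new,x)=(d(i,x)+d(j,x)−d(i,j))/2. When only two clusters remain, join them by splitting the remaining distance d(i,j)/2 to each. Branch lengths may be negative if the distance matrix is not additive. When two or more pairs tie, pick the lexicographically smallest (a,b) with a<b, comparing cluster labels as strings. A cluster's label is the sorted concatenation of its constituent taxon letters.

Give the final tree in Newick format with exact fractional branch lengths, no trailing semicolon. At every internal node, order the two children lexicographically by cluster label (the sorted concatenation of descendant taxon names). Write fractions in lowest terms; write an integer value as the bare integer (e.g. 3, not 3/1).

(((G:5/4,J:23/4):37/4,P:63/4):53/8,X:53/8)

1. join G+J (d=7, Q=-109) ⇒ GJ; edges |G|=5/4, |J|=23/4
  updated: d(GJ,P)=25, d(GJ,X)=45/2
2. join GJ+P (d=25, Q=-153/2) ⇒ GJP; edges |GJ|=37/4, |P|=63/4
  updated: d(GJP,X)=53/4
3. join GJP+X (d=53/4) ⇒ GJPX; edges |GJP|=53/8, |X|=53/8
final tree: (((G:5/4,J:23/4):37/4,P:63/4):53/8,X:53/8)
total length: 181/4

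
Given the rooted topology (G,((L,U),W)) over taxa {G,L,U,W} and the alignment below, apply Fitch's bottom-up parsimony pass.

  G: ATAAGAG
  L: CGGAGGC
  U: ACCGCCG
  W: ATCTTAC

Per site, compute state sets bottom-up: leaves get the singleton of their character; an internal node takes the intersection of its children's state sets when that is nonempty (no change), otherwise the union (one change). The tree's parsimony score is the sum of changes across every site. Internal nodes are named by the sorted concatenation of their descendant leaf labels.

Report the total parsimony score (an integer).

13

LU@0: {C} ∪ {A} = {A,C} (union, +1)
LUW@0: {A,C} ∩ {A} = {A} (intersection, +0)
GLUW@0: {A} ∩ {A} = {A} (intersection, +0)
LU@1: {G} ∪ {C} = {C,G} (union, +1)
LUW@1: {C,G} ∪ {T} = {C,G,T} (union, +1)
GLUW@1: {T} ∩ {C,G,T} = {T} (intersection, +0)
LU@2: {G} ∪ {C} = {C,G} (union, +1)
LUW@2: {C,G} ∩ {C} = {C} (intersection, +0)
GLUW@2: {A} ∪ {C} = {A,C} (union, +1)
LU@3: {A} ∪ {G} = {A,G} (union, +1)
LUW@3: {A,G} ∪ {T} = {A,G,T} (union, +1)
GLUW@3: {A} ∩ {A,G,T} = {A} (intersection, +0)
LU@4: {G} ∪ {C} = {C,G} (union, +1)
LUW@4: {C,G} ∪ {T} = {C,G,T} (union, +1)
GLUW@4: {G} ∩ {C,G,T} = {G} (intersection, +0)
LU@5: {G} ∪ {C} = {C,G} (union, +1)
LUW@5: {C,G} ∪ {A} = {A,C,G} (union, +1)
GLUW@5: {A} ∩ {A,C,G} = {A} (intersection, +0)
LU@6: {C} ∪ {G} = {C,G} (union, +1)
LUW@6: {C,G} ∩ {C} = {C} (intersection, +0)
GLUW@6: {G} ∪ {C} = {C,G} (union, +1)
per-site changes: [1, 2, 2, 2, 2, 2, 2]; total = 13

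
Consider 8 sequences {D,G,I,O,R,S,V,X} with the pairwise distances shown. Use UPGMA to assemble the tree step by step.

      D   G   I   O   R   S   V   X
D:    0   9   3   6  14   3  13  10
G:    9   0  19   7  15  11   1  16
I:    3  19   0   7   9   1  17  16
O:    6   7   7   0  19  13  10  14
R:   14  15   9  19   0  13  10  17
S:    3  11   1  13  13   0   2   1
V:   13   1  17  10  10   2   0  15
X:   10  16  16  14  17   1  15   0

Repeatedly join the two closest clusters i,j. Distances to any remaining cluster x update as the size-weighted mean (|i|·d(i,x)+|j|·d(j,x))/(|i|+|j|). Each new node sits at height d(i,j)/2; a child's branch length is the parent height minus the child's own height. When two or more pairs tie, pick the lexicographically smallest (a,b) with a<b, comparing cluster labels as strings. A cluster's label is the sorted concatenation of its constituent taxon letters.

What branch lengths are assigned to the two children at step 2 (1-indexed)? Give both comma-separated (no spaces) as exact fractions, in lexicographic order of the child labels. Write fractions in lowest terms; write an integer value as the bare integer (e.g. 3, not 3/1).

step 1: merge (G,V) at d=1; branch lengths G→1/2, V→1/2; new cluster GV
  updated: d(D,GV)=11, d(GV,I)=18, d(GV,O)=17/2, d(GV,R)=25/2, d(GV,S)=13/2, d(GV,X)=31/2
step 2: merge (I,S) at d=1; branch lengths I→1/2, S→1/2; new cluster IS
  updated: d(D,IS)=3, d(GV,IS)=49/4, d(IS,O)=10, d(IS,R)=11, d(IS,X)=17/2
step 3: merge (D,IS) at d=3; branch lengths D→3/2, IS→1; new cluster DIS
  updated: d(DIS,GV)=71/6, d(DIS,O)=26/3, d(DIS,R)=12, d(DIS,X)=9
step 4: merge (GV,O) at d=17/2; branch lengths GV→15/4, O→17/4; new cluster GOV
  updated: d(DIS,GOV)=97/9, d(GOV,R)=44/3, d(GOV,X)=15
step 5: merge (DIS,X) at d=9; branch lengths DIS→3, X→9/2; new cluster DISX
  updated: d(DISX,GOV)=71/6, d(DISX,R)=53/4
step 6: merge (DISX,GOV) at d=71/6; branch lengths DISX→17/12, GOV→5/3; new cluster DGIOSVX
  updated: d(DGIOSVX,R)=97/7
step 7: merge (DGIOSVX,R) at d=97/7; branch lengths DGIOSVX→85/84, R→97/14; new cluster DGIORSVX
final tree: ((((D:3/2,(I:1/2,S:1/2):1):3,X:9/2):17/12,((G:1/2,V:1/2):15/4,O:17/4):5/3):85/84,R:97/14)
total length: 1303/42

1/2,1/2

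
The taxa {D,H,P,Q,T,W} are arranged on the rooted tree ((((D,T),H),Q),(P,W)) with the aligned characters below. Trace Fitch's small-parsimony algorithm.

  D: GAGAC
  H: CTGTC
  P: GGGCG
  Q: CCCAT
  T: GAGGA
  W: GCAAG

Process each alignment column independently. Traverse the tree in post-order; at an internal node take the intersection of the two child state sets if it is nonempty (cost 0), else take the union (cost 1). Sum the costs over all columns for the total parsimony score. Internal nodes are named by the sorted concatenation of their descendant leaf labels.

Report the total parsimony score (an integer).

13

site 0, node DT: D={G} ∩ T={G} → {G} (+0)
site 0, node DHT: DT={G} ∪ H={C} → {C,G} (+1)
site 0, node DHQT: DHT={C,G} ∩ Q={C} → {C} (+0)
site 0, node PW: P={G} ∩ W={G} → {G} (+0)
site 0, node DHPQTW: DHQT={C} ∪ PW={G} → {C,G} (+1)
site 1, node DT: D={A} ∩ T={A} → {A} (+0)
site 1, node DHT: DT={A} ∪ H={T} → {A,T} (+1)
site 1, node DHQT: DHT={A,T} ∪ Q={C} → {A,C,T} (+1)
site 1, node PW: P={G} ∪ W={C} → {C,G} (+1)
site 1, node DHPQTW: DHQT={A,C,T} ∩ PW={C,G} → {C} (+0)
site 2, node DT: D={G} ∩ T={G} → {G} (+0)
site 2, node DHT: DT={G} ∩ H={G} → {G} (+0)
site 2, node DHQT: DHT={G} ∪ Q={C} → {C,G} (+1)
site 2, node PW: P={G} ∪ W={A} → {A,G} (+1)
site 2, node DHPQTW: DHQT={C,G} ∩ PW={A,G} → {G} (+0)
site 3, node DT: D={A} ∪ T={G} → {A,G} (+1)
site 3, node DHT: DT={A,G} ∪ H={T} → {A,G,T} (+1)
site 3, node DHQT: DHT={A,G,T} ∩ Q={A} → {A} (+0)
site 3, node PW: P={C} ∪ W={A} → {A,C} (+1)
site 3, node DHPQTW: DHQT={A} ∩ PW={A,C} → {A} (+0)
site 4, node DT: D={C} ∪ T={A} → {A,C} (+1)
site 4, node DHT: DT={A,C} ∩ H={C} → {C} (+0)
site 4, node DHQT: DHT={C} ∪ Q={T} → {C,T} (+1)
site 4, node PW: P={G} ∩ W={G} → {G} (+0)
site 4, node DHPQTW: DHQT={C,T} ∪ PW={G} → {C,G,T} (+1)
per-site changes: [2, 3, 2, 3, 3]; total = 13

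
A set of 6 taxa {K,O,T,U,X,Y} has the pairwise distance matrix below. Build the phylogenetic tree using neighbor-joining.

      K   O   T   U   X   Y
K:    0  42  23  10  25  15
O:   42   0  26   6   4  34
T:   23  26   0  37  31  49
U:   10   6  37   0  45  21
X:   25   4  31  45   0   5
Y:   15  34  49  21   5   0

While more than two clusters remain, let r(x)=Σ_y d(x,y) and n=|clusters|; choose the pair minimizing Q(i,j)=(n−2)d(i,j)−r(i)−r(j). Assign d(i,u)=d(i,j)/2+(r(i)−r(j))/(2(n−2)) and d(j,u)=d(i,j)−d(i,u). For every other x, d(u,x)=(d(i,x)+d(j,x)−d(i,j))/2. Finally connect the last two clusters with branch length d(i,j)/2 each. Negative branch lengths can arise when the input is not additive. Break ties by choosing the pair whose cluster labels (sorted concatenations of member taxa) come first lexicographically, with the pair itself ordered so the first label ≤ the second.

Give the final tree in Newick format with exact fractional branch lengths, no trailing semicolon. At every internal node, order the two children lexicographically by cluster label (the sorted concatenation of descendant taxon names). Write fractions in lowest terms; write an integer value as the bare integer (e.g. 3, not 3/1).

iteration 1: select X,Y (d=5, Q=-214); attach at lengths (3/4, 17/4); label the merged cluster XY
  updated: d(K,XY)=35/2, d(O,XY)=33/2, d(T,XY)=75/2, d(U,XY)=61/2
iteration 2: select O,U (d=6, Q=-156); attach at lengths (25/6, 11/6); label the merged cluster OU
  updated: d(K,OU)=23, d(OU,T)=57/2, d(OU,XY)=41/2
iteration 3: select K,T (d=23, Q=-213/2); attach at lengths (41/8, 143/8); label the merged cluster KT
  updated: d(KT,OU)=57/4, d(KT,XY)=16
iteration 4: select KT,OU (d=57/4, Q=-203/4); attach at lengths (39/8, 75/8); label the merged cluster KOTU
  updated: d(KOTU,XY)=89/8
iteration 5: select KOTU,XY (d=89/8); attach at lengths (89/16, 89/16); label the merged cluster KOTUXY
final tree: (((K:41/8,T:143/8):39/8,(O:25/6,U:11/6):75/8):89/16,(X:3/4,Y:17/4):89/16)
total length: 475/8

(((K:41/8,T:143/8):39/8,(O:25/6,U:11/6):75/8):89/16,(X:3/4,Y:17/4):89/16)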